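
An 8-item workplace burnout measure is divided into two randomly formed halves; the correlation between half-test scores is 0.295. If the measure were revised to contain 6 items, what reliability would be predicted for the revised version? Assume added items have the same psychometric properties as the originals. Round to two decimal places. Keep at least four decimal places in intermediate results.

0.39

Spearman-Brown correction (n = 2): r_full = 2·0.295/(1 + 0.295) = 0.4556
Length factor from 8 to 6 items: n = 6/8 = 0.7500
r_new = n·r_full / (1 + (n − 1)·r_full) = 0.3417 / 0.8861 ≈ 0.3856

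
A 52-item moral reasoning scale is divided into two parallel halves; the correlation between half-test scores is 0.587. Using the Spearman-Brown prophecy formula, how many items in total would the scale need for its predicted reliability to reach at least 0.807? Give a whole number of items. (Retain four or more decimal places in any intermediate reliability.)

r_full = 2(0.587)/(1 + 0.587) = 0.7398
n = r_tgt(1 − r_full) / [r_full(1 − r_tgt)] = 0.807 × 0.2602 / (0.7398 × 0.193) ≈ 1.4706
Required items = 1.4706 × 52 = 76.47, so 77 items.

77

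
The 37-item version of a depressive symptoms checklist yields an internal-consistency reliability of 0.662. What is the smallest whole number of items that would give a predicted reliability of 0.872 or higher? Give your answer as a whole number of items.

n = 0.872 × (1 − 0.662) / [ 0.662 × (1 − 0.872) ]
n = 0.294736 / 0.084736 ≈ 3.4783
So the test needs 3.4783 × 37 ≈ 128.70 items; rounding up, 129.

129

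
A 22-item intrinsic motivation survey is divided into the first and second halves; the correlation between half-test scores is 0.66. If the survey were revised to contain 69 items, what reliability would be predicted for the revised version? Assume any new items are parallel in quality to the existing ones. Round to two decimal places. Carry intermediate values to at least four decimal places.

0.92

Spearman-Brown correction (n = 2): r_full = 2·0.66/(1 + 0.66) = 0.7952
Then adjust to 69 items: n = 69/22 = 3.1364
r_new = n·r_full / (1 + (n − 1)·r_full) = 2.4941 / 2.6989 ≈ 0.9241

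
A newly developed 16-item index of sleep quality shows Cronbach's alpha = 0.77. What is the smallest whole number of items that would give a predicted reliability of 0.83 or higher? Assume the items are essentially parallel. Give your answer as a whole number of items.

24

Rearranging the Spearman-Brown formula for n,
n = r_target (1 − r_old) / [ r_old (1 − r_target) ]
n = 0.83(1 − 0.77) / [0.77(1 − 0.83)]
  = 0.1909 / 0.1309 = 1.4584
1.4584 × 16 = 23.33 → 24 items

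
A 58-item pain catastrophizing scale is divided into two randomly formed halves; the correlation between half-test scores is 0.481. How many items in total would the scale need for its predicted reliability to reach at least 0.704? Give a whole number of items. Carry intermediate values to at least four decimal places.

75

r_full = 2(0.481)/(1 + 0.481) = 0.6496
Solve Spearman-Brown for n: n = 0.704(1 − 0.6496) / [0.6496(1 − 0.704)] = 1.2829
Items = 1.2829 × 58 ≈ 74.41 → 75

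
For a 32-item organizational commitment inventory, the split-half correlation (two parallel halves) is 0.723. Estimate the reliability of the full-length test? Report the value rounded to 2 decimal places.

0.84

Each half is half the length of the full test, so the full test is n = 2 times a half.
r_full = 2(0.723) / (1 + 0.723)
       = 1.4460 / 1.7230 = 0.8392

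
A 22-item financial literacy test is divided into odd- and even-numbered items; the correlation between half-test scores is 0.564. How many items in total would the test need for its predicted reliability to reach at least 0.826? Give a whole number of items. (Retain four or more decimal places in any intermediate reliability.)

41

Corrected full-test reliability: r_full = 2 × 0.564 / (1 + 0.564) ≈ 0.7212
Solve Spearman-Brown for n: n = 0.826(1 − 0.7212) / [0.7212(1 − 0.826)] = 1.8351
Required items = 1.8351 × 22 = 40.37, so 41 items.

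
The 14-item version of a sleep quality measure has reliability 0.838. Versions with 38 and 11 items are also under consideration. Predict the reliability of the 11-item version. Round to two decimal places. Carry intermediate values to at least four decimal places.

0.80

Only the ratio of lengths matters: n = 11/14 = 0.7857
r_{11} = n·r / (1 + (n − 1)·r) = 0.6584 / 0.8204 ≈ 0.8025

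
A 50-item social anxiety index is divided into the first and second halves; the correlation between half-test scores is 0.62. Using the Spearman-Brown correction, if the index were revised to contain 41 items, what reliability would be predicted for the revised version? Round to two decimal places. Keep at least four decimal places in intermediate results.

0.73

First correct the split-half correlation to full-test reliability: r_full = 2 × 0.62 / (1 + 0.62) ≈ 0.7654
Length factor from 50 to 41 items: n = 41/50 = 0.8200
r_new = n·r_full / (1 + (n − 1)·r_full) = 0.6276 / 0.8622 ≈ 0.7279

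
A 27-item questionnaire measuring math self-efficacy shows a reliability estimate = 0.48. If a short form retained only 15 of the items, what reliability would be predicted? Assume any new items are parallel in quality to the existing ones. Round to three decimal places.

0.339

The new length is 15/27 = 0.5556 times the old.
By Spearman-Brown, r_new = n r / (1 + (n − 1) r).
r_new = 0.5556·0.48 / [1 + (0.5556 − 1)·0.48]
     = 0.2667 / 0.7867 = 0.3390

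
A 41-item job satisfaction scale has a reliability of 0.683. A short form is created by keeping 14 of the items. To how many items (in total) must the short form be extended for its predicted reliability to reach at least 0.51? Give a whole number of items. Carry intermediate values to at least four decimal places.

Short-form reliability: n = 14/41 = 0.3415; r_14 = n·r/(1+(n−1)r) ≈ 0.4239
Length factor from the short form to reach 0.51: n' = 0.51(1 − 0.4239) / [0.4239(1 − 0.51)] ≈ 1.4145
Items = 1.4145 × 14 ≈ 19.80 → 20

20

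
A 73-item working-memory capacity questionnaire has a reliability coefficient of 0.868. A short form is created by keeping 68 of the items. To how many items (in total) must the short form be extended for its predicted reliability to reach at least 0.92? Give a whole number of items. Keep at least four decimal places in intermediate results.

128

Short-form reliability: n = 68/73 = 0.9315; r_68 = n·r/(1+(n−1)r) ≈ 0.8597
Length factor from the short form to reach 0.92: n' = 0.92(1 − 0.8597) / [0.8597(1 − 0.92)] ≈ 1.8768
Items = 1.8768 × 68 ≈ 127.62 → 128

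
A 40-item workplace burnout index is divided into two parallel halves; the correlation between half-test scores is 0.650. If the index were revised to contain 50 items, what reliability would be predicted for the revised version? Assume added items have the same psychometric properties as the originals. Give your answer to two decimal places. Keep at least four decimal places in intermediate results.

0.82

Full-test reliability from the split-half r: r_full = 2(0.650)/(1 + 0.650) = 0.7879
Length factor from 40 to 50 items: n = 50/40 = 1.2500
r_new = n·r_full / (1 + (n − 1)·r_full) = 0.9849 / 1.1970 ≈ 0.8228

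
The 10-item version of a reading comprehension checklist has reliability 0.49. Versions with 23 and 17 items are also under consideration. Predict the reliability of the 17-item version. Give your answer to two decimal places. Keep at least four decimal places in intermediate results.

Only the ratio of lengths matters: n = 17/10 = 1.7000
r_{17} = n·r / (1 + (n − 1)·r) = 0.8330 / 1.3430 ≈ 0.6203

0.62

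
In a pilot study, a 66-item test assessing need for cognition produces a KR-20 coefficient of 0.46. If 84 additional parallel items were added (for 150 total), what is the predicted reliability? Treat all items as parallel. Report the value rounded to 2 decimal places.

The new length is 150/66 = 2.2727 times the old.
Spearman-Brown: r_new = n·r / (1 + (n − 1)·r)
r_new = 2.2727·0.46 / [1 + (2.2727 − 1)·0.46]
     = 1.0454 / 1.5854 = 0.6594

0.66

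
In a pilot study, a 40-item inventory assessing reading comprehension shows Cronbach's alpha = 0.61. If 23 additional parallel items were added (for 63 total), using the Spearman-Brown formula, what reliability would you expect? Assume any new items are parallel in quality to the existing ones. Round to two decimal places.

0.71

The new length is 63/40 = 1.575 times the old.
By Spearman-Brown, r_new = n r / (1 + (n − 1) r).
r_new = 1.575·0.61 / [1 + (1.575 − 1)·0.61]
r_new = 0.9607 / 1.3507 ≈ 0.7113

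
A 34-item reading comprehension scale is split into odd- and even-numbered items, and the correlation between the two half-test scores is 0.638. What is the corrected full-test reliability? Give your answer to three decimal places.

r_full = 2r_hh / (1 + r_hh) = 2 × 0.638 / (1 + 0.638)
       = 1.2760 / 1.6380 = 0.7790

0.779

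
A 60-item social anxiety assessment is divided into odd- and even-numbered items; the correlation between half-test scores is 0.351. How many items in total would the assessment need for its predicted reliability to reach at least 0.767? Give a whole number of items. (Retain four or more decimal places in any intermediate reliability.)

183

r_full = 2(0.351)/(1 + 0.351) = 0.5196
Solve Spearman-Brown for n: n = 0.767(1 − 0.5196) / [0.5196(1 − 0.767)] = 3.0435
Required items = 3.0435 × 60 = 182.61, so 183 items.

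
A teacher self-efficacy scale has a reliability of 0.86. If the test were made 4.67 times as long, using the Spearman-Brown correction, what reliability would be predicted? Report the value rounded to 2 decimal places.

0.97

Apply the Spearman-Brown prophecy formula, r' = nr / [1 + (n − 1)r]:
r_new = (4.67 × 0.86) / (1 + (4.67 − 1) × 0.86)
     = 4.0162 / 4.1562 = 0.9663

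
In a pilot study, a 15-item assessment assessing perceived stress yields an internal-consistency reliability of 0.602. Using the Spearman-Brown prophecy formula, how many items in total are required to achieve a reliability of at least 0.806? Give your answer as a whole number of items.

Spearman-Brown solved for the length factor n:
n = r*(1 − r) / [ r (1 − r*) ]
n = [0.806 × 0.398] / [0.602 × 0.194]
  = 0.320788 / 0.116788 = 2.7468
So the test needs 2.7468 × 15 ≈ 41.20 items; rounding up, 42.

42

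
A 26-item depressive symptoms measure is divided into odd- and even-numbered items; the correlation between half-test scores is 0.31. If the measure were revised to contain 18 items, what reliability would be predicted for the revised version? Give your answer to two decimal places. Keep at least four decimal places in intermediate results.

Full-test reliability from the split-half r: r_full = 2(0.31)/(1 + 0.31) = 0.4733
Then adjust to 18 items: n = 18/26 = 0.6923
r_new = n·r_full / (1 + (n − 1)·r_full) = 0.3277 / 0.8544 ≈ 0.3835

0.38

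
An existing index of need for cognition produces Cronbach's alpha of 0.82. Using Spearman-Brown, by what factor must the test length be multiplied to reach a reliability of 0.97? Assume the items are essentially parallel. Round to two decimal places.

Invert Spearman-Brown to solve for n:
n = r*(1 − r) / [ r (1 − r*) ]
n = [0.97 × 0.18] / [0.82 × 0.03]
n = 0.1746 / 0.0246 ≈ 7.0976

7.10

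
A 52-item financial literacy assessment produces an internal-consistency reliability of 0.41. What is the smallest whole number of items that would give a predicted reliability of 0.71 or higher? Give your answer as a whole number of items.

n = 0.71(1 − 0.41) / [0.41(1 − 0.71)]
  = 0.4189 / 0.1189 = 3.5231
So the test needs 3.5231 × 52 ≈ 183.20 items; rounding up, 184.

184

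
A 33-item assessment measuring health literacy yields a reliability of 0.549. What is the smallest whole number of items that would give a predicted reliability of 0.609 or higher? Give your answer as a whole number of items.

n = 0.609(1 − 0.549) / [0.549(1 − 0.609)]
  = 0.274659 / 0.214659 = 1.2795
1.2795 × 33 = 42.22 → 43 items

43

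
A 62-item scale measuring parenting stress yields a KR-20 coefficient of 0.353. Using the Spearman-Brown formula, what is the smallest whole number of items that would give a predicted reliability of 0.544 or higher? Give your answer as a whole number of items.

136

Rearranging the Spearman-Brown formula for n,
n = r_target (1 − r_old) / [ r_old (1 − r_target) ]
n = [0.544 × 0.647] / [0.353 × 0.456]
  = 0.351968 / 0.160968 = 2.1866
So the test needs 2.1866 × 62 ≈ 135.57 items; rounding up, 136.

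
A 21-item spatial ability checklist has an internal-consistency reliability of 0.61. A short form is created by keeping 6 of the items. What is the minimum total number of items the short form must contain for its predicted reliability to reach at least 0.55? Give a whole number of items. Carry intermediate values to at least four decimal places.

Short-form reliability: n = 6/21 = 0.2857; r_6 = n·r/(1+(n−1)r) ≈ 0.3089
Length factor from the short form to reach 0.55: n' = 0.55(1 − 0.3089) / [0.3089(1 − 0.55)] ≈ 2.7345
Total items = 2.7345 × 6 = 16.41, rounded up to 17.

17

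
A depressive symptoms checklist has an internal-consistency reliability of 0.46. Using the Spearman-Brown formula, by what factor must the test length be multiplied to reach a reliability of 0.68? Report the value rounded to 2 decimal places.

2.49

Invert Spearman-Brown to solve for n:
n = r_target (1 − r_old) / [ r_old (1 − r_target) ]
n = [0.68 × 0.54] / [0.46 × 0.32]
  = 0.3672 / 0.1472 = 2.4946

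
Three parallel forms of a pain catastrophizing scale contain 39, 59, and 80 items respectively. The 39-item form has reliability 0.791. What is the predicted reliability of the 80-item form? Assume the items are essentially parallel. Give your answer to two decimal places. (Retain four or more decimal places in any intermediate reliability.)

0.89

Only the ratio of lengths matters: n = 80/39 = 2.0513
r_{80} = n·r / (1 + (n − 1)·r) = 1.6226 / 1.8316 ≈ 0.8859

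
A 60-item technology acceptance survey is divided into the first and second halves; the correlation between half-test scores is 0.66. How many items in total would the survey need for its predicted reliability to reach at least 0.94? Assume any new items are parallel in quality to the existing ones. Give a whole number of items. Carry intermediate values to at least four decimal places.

243

Corrected full-test reliability: r_full = 2 × 0.66 / (1 + 0.66) ≈ 0.7952
Solve Spearman-Brown for n: n = 0.94(1 − 0.7952) / [0.7952(1 − 0.94)] = 4.0349
Items = 4.0349 × 60 ≈ 242.09 → 243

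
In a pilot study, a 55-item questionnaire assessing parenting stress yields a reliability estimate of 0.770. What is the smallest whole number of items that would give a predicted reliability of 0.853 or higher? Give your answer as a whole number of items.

Spearman-Brown solved for the length factor n:
n = r*(1 − r) / [ r (1 − r*) ]
n = 0.853(1 − 0.770) / [0.770(1 − 0.853)]
  = 0.196190 / 0.113190 = 1.7333
Items needed = n × 55 = 1.7333 × 55 ≈ 95.33 → round up to 96

96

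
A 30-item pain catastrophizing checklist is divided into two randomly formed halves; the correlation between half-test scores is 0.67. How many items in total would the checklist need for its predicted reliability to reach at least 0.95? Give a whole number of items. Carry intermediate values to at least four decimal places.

Corrected full-test reliability: r_full = 2 × 0.67 / (1 + 0.67) ≈ 0.8024
Solve Spearman-Brown for n: n = 0.95(1 − 0.8024) / [0.8024(1 − 0.95)] = 4.6790
Items = 4.6790 × 30 ≈ 140.37 → 141

141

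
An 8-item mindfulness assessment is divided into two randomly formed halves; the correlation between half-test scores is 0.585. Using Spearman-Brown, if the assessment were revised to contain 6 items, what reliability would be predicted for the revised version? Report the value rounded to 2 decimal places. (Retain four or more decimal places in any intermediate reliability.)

0.68

First correct the split-half correlation to full-test reliability: r_full = 2 × 0.585 / (1 + 0.585) ≈ 0.7382
Then adjust to 6 items: n = 6/8 = 0.7500
r_new = n·r_full / (1 + (n − 1)·r_full) = 0.5536 / 0.8155 ≈ 0.6788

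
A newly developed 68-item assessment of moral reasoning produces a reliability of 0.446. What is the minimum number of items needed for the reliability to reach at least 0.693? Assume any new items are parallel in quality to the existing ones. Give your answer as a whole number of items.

Invert Spearman-Brown to solve for n:
n = r_target (1 − r_old) / [ r_old (1 − r_target) ]
n = 0.693 × (1 − 0.446) / [ 0.446 × (1 − 0.693) ]
  = 0.383922 / 0.136922 = 2.8039
Items needed = n × 68 = 2.8039 × 68 ≈ 190.67 → round up to 191

191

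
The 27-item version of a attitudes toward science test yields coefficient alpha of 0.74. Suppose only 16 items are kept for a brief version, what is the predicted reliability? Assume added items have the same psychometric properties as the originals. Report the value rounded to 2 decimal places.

0.63

n = 16/27 = 0.5926
Apply the Spearman-Brown prophecy formula, r' = nr / [1 + (n − 1)r]:
r_new = (0.5926 × 0.74) / (1 + (0.5926 − 1) × 0.74)
     = 0.4385 / 0.6985 = 0.6278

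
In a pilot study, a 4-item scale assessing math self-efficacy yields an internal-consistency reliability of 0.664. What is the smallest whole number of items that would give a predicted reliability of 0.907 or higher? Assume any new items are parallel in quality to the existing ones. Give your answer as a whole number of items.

20

Invert Spearman-Brown to solve for n:
n = r_target (1 − r_old) / [ r_old (1 − r_target) ]
n = [0.907 × 0.336] / [0.664 × 0.093]
  = 0.304752 / 0.061752 = 4.9351
4.9351 × 4 = 19.74 → 20 items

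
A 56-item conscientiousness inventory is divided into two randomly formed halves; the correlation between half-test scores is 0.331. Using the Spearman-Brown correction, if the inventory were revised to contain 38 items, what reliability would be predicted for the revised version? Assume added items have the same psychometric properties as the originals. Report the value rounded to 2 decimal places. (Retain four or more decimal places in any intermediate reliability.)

0.40

Spearman-Brown correction (n = 2): r_full = 2·0.331/(1 + 0.331) = 0.4974
Then adjust to 38 items: n = 38/56 = 0.6786
r_new = n·r_full / (1 + (n − 1)·r_full) = 0.3375 / 0.8401 ≈ 0.4017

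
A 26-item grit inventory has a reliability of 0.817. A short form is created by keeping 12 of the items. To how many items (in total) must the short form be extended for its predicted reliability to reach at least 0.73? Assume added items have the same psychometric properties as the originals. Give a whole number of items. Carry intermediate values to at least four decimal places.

16

First, r for the 12-item form: n = 12/26 = 0.4615, so r_12 = 0.4615·0.817/(1 + (0.4615 − 1)·0.817) = 0.6732
Length factor from the short form to reach 0.73: n' = 0.73(1 − 0.6732) / [0.6732(1 − 0.73)] ≈ 1.3125
Items = 1.3125 × 12 ≈ 15.75 → 16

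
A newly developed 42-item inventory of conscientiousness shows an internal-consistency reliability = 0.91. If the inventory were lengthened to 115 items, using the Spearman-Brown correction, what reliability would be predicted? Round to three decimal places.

The new length is 115/42 = 2.7381 times the old.
r_new = 2.7381·0.91 / [1 + (2.7381 − 1)·0.91]
r_new = 2.4917 / 2.5817 ≈ 0.9651

0.965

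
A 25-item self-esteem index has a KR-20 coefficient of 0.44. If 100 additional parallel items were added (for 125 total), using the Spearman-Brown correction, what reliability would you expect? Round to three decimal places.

n = 125/25 = 5
r_new = 5·0.44 / [1 + (5 − 1)·0.44]
r_new = 2.2000 / 2.7600 ≈ 0.7971

0.797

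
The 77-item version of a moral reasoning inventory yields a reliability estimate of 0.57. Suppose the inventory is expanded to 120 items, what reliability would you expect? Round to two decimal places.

0.67

n = 120/77 = 1.5584
By Spearman-Brown, r_new = n r / (1 + (n − 1) r).
r_new = 1.5584·0.57 / [1 + (1.5584 − 1)·0.57]
r_new = 0.8883 / 1.3183 ≈ 0.6738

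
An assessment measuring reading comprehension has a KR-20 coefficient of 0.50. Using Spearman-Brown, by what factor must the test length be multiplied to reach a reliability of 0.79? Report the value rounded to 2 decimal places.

3.76

Rearranging the Spearman-Brown formula for n,
n = r*(1 − r) / [ r (1 − r*) ]
n = [0.79 × 0.50] / [0.50 × 0.21]
n = 0.3950 / 0.1050 ≈ 3.7619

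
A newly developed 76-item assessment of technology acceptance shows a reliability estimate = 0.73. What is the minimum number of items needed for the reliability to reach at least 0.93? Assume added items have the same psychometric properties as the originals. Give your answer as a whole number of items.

Rearranging the Spearman-Brown formula for n,
n = r*(1 − r) / [ r (1 − r*) ]
n = 0.93 × (1 − 0.73) / [ 0.73 × (1 − 0.93) ]
n = 0.2511 / 0.0511 ≈ 4.9139
So the test needs 4.9139 × 76 ≈ 373.46 items; rounding up, 374.

374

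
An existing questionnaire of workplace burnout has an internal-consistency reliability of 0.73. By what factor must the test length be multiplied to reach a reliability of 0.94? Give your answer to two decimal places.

5.79

n = [0.94 × 0.27] / [0.73 × 0.06]
n = 0.2538 / 0.0438 ≈ 5.7945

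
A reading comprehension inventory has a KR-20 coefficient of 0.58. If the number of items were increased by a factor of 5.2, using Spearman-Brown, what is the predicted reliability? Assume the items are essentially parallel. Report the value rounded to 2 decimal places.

r_new = (5.2 × 0.58) / (1 + (5.2 − 1) × 0.58)
r_new = 3.0160 / 3.4360 ≈ 0.8778

0.88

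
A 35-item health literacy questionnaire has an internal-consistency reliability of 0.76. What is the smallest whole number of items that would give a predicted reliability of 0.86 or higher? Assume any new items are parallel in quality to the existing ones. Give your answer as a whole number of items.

Spearman-Brown solved for the length factor n:
n = r_target (1 − r_old) / [ r_old (1 − r_target) ]
n = [0.86 × 0.24] / [0.76 × 0.14]
  = 0.2064 / 0.1064 = 1.9398
1.9398 × 35 = 67.89 → 68 items

68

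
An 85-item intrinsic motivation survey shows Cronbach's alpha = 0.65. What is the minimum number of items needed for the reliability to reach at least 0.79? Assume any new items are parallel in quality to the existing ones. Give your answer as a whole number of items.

173

Spearman-Brown solved for the length factor n:
n = r_target (1 − r_old) / [ r_old (1 − r_target) ]
n = 0.79 × (1 − 0.65) / [ 0.65 × (1 − 0.79) ]
n = 0.2765 / 0.1365 ≈ 2.0256
2.0256 × 85 = 172.18 → 173 items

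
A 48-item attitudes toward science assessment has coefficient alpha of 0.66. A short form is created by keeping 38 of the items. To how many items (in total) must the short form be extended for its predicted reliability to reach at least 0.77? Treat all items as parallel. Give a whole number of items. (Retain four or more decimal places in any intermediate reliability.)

Short-form reliability: n = 38/48 = 0.7917; r_38 = n·r/(1+(n−1)r) ≈ 0.6058
Length factor from the short form to reach 0.77: n' = 0.77(1 − 0.6058) / [0.6058(1 − 0.77)] ≈ 2.1785
Total items = 2.1785 × 38 = 82.78, rounded up to 83.

83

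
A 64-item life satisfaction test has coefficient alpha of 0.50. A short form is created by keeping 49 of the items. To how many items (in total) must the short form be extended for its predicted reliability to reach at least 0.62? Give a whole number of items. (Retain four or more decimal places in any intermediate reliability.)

Short-form reliability: n = 49/64 = 0.7656; r_49 = n·r/(1+(n−1)r) ≈ 0.4336
Length factor from the short form to reach 0.62: n' = 0.62(1 − 0.4336) / [0.4336(1 − 0.62)] ≈ 2.1313
Items = 2.1313 × 49 ≈ 104.43 → 105

105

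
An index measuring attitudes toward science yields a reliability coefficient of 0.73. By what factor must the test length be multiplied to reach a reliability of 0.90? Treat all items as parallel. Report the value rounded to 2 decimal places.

Rearranging the Spearman-Brown formula for n,
n = r*(1 − r) / [ r (1 − r*) ]
n = [0.90 × 0.27] / [0.73 × 0.10]
n = 0.2430 / 0.0730 ≈ 3.3288

3.33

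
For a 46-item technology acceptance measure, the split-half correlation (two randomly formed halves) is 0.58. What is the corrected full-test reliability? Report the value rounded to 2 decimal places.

The full test is twice the length of either half (n = 2).
r_full = 2(0.58) / (1 + 0.58)
       = 1.1600 / 1.5800 = 0.7342

0.73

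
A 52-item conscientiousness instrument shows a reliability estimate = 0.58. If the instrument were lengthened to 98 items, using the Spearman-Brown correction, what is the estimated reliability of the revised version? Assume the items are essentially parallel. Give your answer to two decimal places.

Length ratio n = 98/52 = 1.8846
r_new = 1.8846·0.58 / [1 + (1.8846 − 1)·0.58]
     = 1.0931 / 1.5131 = 0.7224

0.72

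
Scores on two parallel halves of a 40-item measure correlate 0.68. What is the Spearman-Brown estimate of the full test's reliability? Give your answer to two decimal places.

Each half is half the length of the full test, so the full test is n = 2 times a half.
r_full = 2(0.68) / (1 + 0.68)
r_full = 1.3600 / 1.6800 ≈ 0.8095

0.81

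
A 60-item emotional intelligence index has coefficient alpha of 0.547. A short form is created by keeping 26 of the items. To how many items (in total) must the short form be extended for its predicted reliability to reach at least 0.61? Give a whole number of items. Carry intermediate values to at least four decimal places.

Short-form reliability: n = 26/60 = 0.4333; r_26 = n·r/(1+(n−1)r) ≈ 0.3435
Then solve for n' with r_old = 0.3435, r_target = 0.61: n' = 0.61(1 − 0.3435)/[0.3435(1 − 0.61)] = 2.9893
Total items = 2.9893 × 26 = 77.72, rounded up to 78.

78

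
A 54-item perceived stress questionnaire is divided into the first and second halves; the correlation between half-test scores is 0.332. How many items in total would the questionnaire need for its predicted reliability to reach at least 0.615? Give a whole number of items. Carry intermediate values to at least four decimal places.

87

r_full = 2(0.332)/(1 + 0.332) = 0.4985
n = r_tgt(1 − r_full) / [r_full(1 − r_tgt)] = 0.615 × 0.5015 / (0.4985 × 0.385) ≈ 1.6070
Required items = 1.6070 × 54 = 86.78, so 87 items.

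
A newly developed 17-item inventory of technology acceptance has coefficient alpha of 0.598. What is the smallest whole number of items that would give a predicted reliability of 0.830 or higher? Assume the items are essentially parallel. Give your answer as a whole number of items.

56

n = 0.830(1 − 0.598) / [0.598(1 − 0.830)]
n = 0.333660 / 0.101660 ≈ 3.2821
So the test needs 3.2821 × 17 ≈ 55.80 items; rounding up, 56.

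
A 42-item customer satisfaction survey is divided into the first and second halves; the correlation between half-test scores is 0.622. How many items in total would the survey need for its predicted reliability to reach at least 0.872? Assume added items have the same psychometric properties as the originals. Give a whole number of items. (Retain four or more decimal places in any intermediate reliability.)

87

Corrected full-test reliability: r_full = 2 × 0.622 / (1 + 0.622) ≈ 0.7670
n = r_tgt(1 − r_full) / [r_full(1 − r_tgt)] = 0.872 × 0.2330 / (0.7670 × 0.128) ≈ 2.0695
Required items = 2.0695 × 42 = 86.92, so 87 items.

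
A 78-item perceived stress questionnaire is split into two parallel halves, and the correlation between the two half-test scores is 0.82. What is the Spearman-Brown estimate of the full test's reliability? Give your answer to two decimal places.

Each half is half the length of the full test, so the full test is n = 2 times a half.
r_full = 2r_hh / (1 + r_hh) = 2 × 0.82 / (1 + 0.82)
       = 1.6400 / 1.8200 = 0.9011

0.90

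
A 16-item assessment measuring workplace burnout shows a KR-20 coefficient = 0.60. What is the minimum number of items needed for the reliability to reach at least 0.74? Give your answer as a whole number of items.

31

Invert Spearman-Brown to solve for n:
n = r_target (1 − r_old) / [ r_old (1 − r_target) ]
n = [0.74 × 0.40] / [0.60 × 0.26]
n = 0.2960 / 0.1560 ≈ 1.8974
Items needed = n × 16 = 1.8974 × 16 ≈ 30.36 → round up to 31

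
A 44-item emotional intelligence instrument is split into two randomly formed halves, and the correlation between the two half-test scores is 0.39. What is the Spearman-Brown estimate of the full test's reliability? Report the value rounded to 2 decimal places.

0.56

Apply the Spearman-Brown correction with n = 2:
r_full = 2(0.39) / (1 + 0.39)
       = 0.7800 / 1.3900 = 0.5612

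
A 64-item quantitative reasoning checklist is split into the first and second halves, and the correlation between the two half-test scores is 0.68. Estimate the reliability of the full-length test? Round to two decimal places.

Apply the Spearman-Brown correction with n = 2:
r_full = 2(0.68) / (1 + 0.68)
       = 1.3600 / 1.6800 = 0.8095

0.81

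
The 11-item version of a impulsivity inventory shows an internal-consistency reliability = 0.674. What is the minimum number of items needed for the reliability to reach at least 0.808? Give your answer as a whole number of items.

Rearranging the Spearman-Brown formula for n,
n = r*(1 − r) / [ r (1 − r*) ]
n = 0.808(1 − 0.674) / [0.674(1 − 0.808)]
  = 0.263408 / 0.129408 = 2.0355
2.0355 × 11 = 22.39 → 23 items

23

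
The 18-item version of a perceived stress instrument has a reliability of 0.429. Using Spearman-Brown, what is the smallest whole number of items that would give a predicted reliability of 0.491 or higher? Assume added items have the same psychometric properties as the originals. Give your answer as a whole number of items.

24

n = 0.491 × (1 − 0.429) / [ 0.429 × (1 − 0.491) ]
  = 0.280361 / 0.218361 = 1.2839
1.2839 × 18 = 23.11 → 24 items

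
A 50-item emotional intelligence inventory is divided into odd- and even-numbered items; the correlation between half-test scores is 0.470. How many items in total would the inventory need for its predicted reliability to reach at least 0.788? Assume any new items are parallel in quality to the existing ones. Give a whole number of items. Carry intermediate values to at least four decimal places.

105

r_full = 2(0.470)/(1 + 0.470) = 0.6395
Solve Spearman-Brown for n: n = 0.788(1 − 0.6395) / [0.6395(1 − 0.788)] = 2.0953
Items = 2.0953 × 50 ≈ 104.77 → 105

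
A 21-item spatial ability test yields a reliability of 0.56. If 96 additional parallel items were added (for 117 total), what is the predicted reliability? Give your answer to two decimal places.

Length ratio n = 117/21 = 5.5714
Spearman-Brown: r_new = n·r / (1 + (n − 1)·r)
r_new = (5.5714 × 0.56) / (1 + (5.5714 − 1) × 0.56)
r_new = 3.1200 / 3.5600 ≈ 0.8764

0.88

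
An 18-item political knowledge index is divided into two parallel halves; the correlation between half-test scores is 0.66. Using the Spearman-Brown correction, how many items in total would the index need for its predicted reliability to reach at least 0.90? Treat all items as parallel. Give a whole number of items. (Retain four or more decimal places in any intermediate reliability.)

Corrected full-test reliability: r_full = 2 × 0.66 / (1 + 0.66) ≈ 0.7952
Solve Spearman-Brown for n: n = 0.90(1 − 0.7952) / [0.7952(1 − 0.90)] = 2.3179
Items = 2.3179 × 18 ≈ 41.72 → 42

42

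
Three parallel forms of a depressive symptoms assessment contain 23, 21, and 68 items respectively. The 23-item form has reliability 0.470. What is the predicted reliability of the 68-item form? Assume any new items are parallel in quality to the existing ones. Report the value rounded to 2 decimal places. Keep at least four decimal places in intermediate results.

0.72

Only the ratio of lengths matters: n = 68/23 = 2.9565
r_{68} = n·r / (1 + (n − 1)·r) = 1.3896 / 1.9196 ≈ 0.7239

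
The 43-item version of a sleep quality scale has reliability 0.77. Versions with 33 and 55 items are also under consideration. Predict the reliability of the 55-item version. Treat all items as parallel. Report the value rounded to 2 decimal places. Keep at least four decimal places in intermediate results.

The 33-item form is not needed; work directly from the 43-item form with n = 55/43 = 1.2791.
r_{55} = n·r / (1 + (n − 1)·r) = 0.9849 / 1.2149 ≈ 0.8107

0.81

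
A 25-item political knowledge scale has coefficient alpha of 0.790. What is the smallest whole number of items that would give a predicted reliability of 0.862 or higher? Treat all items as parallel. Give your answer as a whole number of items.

n = [0.862 × 0.210] / [0.790 × 0.138]
  = 0.181020 / 0.109020 = 1.6604
So the test needs 1.6604 × 25 ≈ 41.51 items; rounding up, 42.

42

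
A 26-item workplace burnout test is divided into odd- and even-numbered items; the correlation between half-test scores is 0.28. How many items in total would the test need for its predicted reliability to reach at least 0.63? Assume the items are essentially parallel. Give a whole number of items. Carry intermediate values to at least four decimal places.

57

r_full = 2(0.28)/(1 + 0.28) = 0.4375
Solve Spearman-Brown for n: n = 0.63(1 − 0.4375) / [0.4375(1 − 0.63)] = 2.1892
Required items = 2.1892 × 26 = 56.92, so 57 items.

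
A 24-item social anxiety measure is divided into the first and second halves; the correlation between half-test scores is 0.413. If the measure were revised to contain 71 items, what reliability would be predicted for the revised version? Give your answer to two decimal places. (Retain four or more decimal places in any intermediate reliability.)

First correct the split-half correlation to full-test reliability: r_full = 2 × 0.413 / (1 + 0.413) ≈ 0.5846
Then adjust to 71 items: n = 71/24 = 2.9583
r_new = n·r_full / (1 + (n − 1)·r_full) = 1.7294 / 2.1448 ≈ 0.8063

0.81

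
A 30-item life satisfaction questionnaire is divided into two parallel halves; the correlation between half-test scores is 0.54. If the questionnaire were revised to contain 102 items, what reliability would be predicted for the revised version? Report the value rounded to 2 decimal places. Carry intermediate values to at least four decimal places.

Full-test reliability from the split-half r: r_full = 2(0.54)/(1 + 0.54) = 0.7013
Then adjust to 102 items: n = 102/30 = 3.4000
r_new = n·r_full / (1 + (n − 1)·r_full) = 2.3844 / 2.6831 ≈ 0.8887

0.89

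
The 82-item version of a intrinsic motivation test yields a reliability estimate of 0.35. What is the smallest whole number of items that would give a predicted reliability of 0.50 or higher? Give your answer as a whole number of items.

n = [0.50 × 0.65] / [0.35 × 0.50]
n = 0.3250 / 0.1750 ≈ 1.8571
1.8571 × 82 = 152.28 → 153 items

153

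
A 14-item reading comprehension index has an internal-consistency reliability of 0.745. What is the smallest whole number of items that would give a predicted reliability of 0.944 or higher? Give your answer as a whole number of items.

81

Spearman-Brown solved for the length factor n:
n = r_target (1 − r_old) / [ r_old (1 − r_target) ]
n = [0.944 × 0.255] / [0.745 × 0.056]
  = 0.240720 / 0.041720 = 5.7699
Items needed = n × 14 = 5.7699 × 14 ≈ 80.78 → round up to 81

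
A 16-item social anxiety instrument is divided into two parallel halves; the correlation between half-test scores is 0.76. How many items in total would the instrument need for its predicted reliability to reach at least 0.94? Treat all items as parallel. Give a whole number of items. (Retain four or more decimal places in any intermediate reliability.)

r_full = 2(0.76)/(1 + 0.76) = 0.8636
n = r_tgt(1 − r_full) / [r_full(1 − r_tgt)] = 0.94 × 0.1364 / (0.8636 × 0.06) ≈ 2.4744
Required items = 2.4744 × 16 = 39.59, so 40 items.

40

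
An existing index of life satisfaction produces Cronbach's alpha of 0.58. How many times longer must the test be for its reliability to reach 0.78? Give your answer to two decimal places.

Rearranging the Spearman-Brown formula for n,
n = r_target (1 − r_old) / [ r_old (1 − r_target) ]
n = 0.78(1 − 0.58) / [0.58(1 − 0.78)]
n = 0.3276 / 0.1276 ≈ 2.5674

2.57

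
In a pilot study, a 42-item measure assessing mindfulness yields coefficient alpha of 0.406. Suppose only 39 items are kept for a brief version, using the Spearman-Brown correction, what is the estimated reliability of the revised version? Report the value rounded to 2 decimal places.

0.39

Length ratio n = 39/42 = 0.9286
Apply the Spearman-Brown prophecy formula, r' = nr / [1 + (n − 1)r]:
r_new = 0.9286·0.406 / [1 + (0.9286 − 1)·0.406]
r_new = 0.3770 / 0.9710 ≈ 0.3883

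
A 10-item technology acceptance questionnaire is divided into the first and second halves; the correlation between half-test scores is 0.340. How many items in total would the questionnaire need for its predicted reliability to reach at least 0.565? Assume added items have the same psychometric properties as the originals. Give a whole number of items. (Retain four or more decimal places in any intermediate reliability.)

Corrected full-test reliability: r_full = 2 × 0.340 / (1 + 0.340) ≈ 0.5075
Solve Spearman-Brown for n: n = 0.565(1 − 0.5075) / [0.5075(1 − 0.565)] = 1.2605
Required items = 1.2605 × 10 = 12.61, so 13 items.

13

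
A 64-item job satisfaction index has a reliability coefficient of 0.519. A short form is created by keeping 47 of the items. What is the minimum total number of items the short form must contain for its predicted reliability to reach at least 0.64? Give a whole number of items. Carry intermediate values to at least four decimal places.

106

First, r for the 47-item form: n = 47/64 = 0.7344, so r_47 = 0.7344·0.519/(1 + (0.7344 − 1)·0.519) = 0.4421
Length factor from the short form to reach 0.64: n' = 0.64(1 − 0.4421) / [0.4421(1 − 0.64)] ≈ 2.2434
Total items = 2.2434 × 47 = 105.44, rounded up to 106.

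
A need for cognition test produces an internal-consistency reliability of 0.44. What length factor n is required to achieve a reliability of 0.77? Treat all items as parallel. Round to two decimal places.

4.26

Invert Spearman-Brown to solve for n:
n = r_target (1 − r_old) / [ r_old (1 − r_target) ]
n = 0.77 × (1 − 0.44) / [ 0.44 × (1 − 0.77) ]
  = 0.4312 / 0.1012 = 4.2609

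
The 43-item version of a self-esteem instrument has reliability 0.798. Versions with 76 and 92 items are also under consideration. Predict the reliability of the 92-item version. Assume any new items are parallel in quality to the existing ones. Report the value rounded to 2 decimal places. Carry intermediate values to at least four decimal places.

Only the ratio of lengths matters: n = 92/43 = 2.1395
r_{92} = n·r / (1 + (n − 1)·r) = 1.7073 / 1.9093 ≈ 0.8942

0.89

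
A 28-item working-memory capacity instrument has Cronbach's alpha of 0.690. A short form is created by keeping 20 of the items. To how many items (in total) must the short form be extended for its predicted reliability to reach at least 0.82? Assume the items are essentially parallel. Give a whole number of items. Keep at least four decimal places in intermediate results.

Short-form reliability: n = 20/28 = 0.7143; r_20 = n·r/(1+(n−1)r) ≈ 0.6139
Then solve for n' with r_old = 0.6139, r_target = 0.82: n' = 0.82(1 − 0.6139)/[0.6139(1 − 0.82)] = 2.8651
Items = 2.8651 × 20 ≈ 57.30 → 58

58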